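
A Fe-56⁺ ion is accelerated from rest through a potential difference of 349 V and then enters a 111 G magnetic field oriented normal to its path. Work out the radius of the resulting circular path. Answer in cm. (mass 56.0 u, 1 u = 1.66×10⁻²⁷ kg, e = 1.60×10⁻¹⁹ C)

The kinetic energy gained is K = qV = (1×1.60×10^-19)(349) = 5.58×10^-17 J.
v = √(2K/m) = 3.47×10^4 m/s.
r = mv/(qB) = (9.30×10^-26)(3.47×10^4) / [(1×1.60×10^-19)(0.0111)] = 1.81 m.

r ≈ 181 cm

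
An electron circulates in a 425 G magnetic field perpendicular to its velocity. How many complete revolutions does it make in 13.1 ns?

T = 2πm/(qB) = 2π(9.11×10^-31) / [(1×1.60×10^-19)(0.0425)] = 8.4176×10^-10 s.
N = t/T = 1.31×10^-8 / 8.4176×10^-10 ≈ 15.56, so 15 complete revolutions.

N = 15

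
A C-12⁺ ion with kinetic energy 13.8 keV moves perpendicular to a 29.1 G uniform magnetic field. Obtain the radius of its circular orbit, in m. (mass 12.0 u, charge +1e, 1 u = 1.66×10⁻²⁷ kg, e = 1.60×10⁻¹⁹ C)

Convert the energy: K = 13.8 keV = 2.21×10^-15 J.
v = √(2K/m) = √(2·2.21×10^-15/1.99×10^-26) = 4.71×10^5 m/s.
r = mv/(qB) = (1.99×10^-26)(4.71×10^5) / [(1×1.60×10^-19)(2.91×10^-3)] = 20.1 m.

r ≈ 20.1 m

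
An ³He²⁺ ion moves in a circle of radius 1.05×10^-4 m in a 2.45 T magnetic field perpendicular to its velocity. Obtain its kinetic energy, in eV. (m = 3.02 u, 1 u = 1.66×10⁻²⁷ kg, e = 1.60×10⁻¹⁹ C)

K ≈ 4.22 eV

v = qBr/m = (2×1.60×10^-19)(2.45)(1.05×10^-4) / (5.01×10^-27) = 1.64×10^4 m/s.
K = ½mv² = 0.5·(5.01×10^-27)·(1.64×10^4)² = 6.76×10^-19 J = 4.22 eV.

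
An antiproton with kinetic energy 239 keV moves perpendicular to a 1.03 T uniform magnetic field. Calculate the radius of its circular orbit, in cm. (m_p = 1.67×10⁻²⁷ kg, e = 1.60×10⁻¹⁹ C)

r ≈ 6.86 cm

Convert the energy: K = 239 keV = 3.82×10^-14 J.
v = √(2K/m) = √(2·3.82×10^-14/1.67×10^-27) = 6.77×10^6 m/s.
r = mv/(qB) = (1.67×10^-27)(6.77×10^6) / [(1×1.60×10^-19)(1.03)] = 0.0686 m.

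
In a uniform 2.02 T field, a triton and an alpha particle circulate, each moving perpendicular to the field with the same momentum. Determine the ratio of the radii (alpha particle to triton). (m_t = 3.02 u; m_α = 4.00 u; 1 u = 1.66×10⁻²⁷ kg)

r = p/(qB) ⇒ at equal p, r ∝ 1/q.
r_{alpha particle}/r_{triton} = 0.500.

ratio ≈ 0.500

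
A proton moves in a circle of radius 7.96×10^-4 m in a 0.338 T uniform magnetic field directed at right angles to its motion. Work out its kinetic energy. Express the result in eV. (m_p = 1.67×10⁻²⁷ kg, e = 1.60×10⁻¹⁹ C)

K ≈ 3.47 eV

v = qBr/m = (1×1.60×10^-19)(0.338)(7.96×10^-4) / (1.67×10^-27) = 2.58×10^4 m/s.
K = ½mv² = 0.5·(1.67×10^-27)·(2.58×10^4)² = 5.55×10^-19 J = 3.47 eV.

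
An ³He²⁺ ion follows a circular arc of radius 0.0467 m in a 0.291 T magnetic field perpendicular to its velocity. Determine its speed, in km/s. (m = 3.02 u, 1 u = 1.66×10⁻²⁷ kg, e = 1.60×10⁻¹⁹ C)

From qvB = mv²/r, v = qBr/m.
v = (2×1.60×10^-19)(0.291)(0.0467) / (5.01×10^-27) = 8.67×10^5 m/s.

v ≈ 867 km/s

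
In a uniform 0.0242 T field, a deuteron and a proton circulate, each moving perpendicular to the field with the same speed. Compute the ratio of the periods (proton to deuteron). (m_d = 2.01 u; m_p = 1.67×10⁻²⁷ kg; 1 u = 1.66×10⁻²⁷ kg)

ratio ≈ 0.501

T = 2πm/(qB) is independent of speed, so T₂/T₁ = (m₂/q₂)/(m₁/q₁).
T_{proton}/T_{deuteron} = (1.67×10^-27/1e) / (3.34×10^-27/1e) = 0.501.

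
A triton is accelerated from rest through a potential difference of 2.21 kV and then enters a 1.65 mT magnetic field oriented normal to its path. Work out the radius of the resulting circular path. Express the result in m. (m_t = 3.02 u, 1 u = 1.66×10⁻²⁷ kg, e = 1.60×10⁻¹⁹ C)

The kinetic energy gained is K = qV = (1×1.60×10^-19)(2210) = 3.54×10^-16 J.
v = √(2K/m) = 3.76×10^5 m/s.
r = mv/(qB) = (5.01×10^-27)(3.76×10^5) / [(1×1.60×10^-19)(1.65×10^-3)] = 7.13 m.

r ≈ 7.13 m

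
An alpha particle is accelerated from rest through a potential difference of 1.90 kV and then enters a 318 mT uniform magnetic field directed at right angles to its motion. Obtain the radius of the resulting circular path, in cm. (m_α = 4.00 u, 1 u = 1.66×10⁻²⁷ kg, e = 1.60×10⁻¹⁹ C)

r ≈ 2.79 cm

The kinetic energy gained is K = qV = (2×1.60×10^-19)(1900) = 6.08×10^-16 J.
v = √(2K/m) = 4.28×10^5 m/s.
r = mv/(qB) = (6.64×10^-27)(4.28×10^5) / [(2×1.60×10^-19)(0.318)] = 0.0279 m.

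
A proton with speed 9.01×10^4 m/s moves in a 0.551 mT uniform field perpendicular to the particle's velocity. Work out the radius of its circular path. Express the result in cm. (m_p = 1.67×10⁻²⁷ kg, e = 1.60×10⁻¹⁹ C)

The magnetic force provides the centripetal force: qvB = mv²/r, so r = mv/(qB).
r = (1.67×10^-27 kg)(9.01×10^4 m/s) / [(1×1.60×10^-19 C)(5.51×10^-4 T)] = 1.71 m.

r ≈ 171 cm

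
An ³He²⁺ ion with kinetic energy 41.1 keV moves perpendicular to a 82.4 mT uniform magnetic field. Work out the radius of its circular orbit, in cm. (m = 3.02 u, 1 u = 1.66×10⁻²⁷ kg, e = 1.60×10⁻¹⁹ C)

r ≈ 30.8 cm

Convert the energy: K = 41.1 keV = 6.58×10^-15 J.
v = √(2K/m) = √(2·6.58×10^-15/5.01×10^-27) = 1.62×10^6 m/s.
r = mv/(qB) = (5.01×10^-27)(1.62×10^6) / [(2×1.60×10^-19)(0.0824)] = 0.308 m.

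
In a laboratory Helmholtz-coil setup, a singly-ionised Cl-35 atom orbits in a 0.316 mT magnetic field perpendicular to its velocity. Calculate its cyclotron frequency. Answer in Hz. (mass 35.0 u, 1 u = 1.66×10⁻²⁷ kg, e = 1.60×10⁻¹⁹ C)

f ≈ 139 Hz

f = qB/(2πm) = (1×1.60×10^-19)(3.16×10^-4) / [2π(5.81×10^-26)] = 139 Hz.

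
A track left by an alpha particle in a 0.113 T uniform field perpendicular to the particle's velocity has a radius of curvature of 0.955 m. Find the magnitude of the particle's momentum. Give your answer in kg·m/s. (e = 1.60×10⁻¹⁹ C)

Since qvB = mv²/r, the momentum p = mv = qBr.
p = (2×1.60×10^-19)(0.113)(0.955) = 3.45×10^-20 kg·m/s.

p ≈ 3.45×10^-20 kg·m/s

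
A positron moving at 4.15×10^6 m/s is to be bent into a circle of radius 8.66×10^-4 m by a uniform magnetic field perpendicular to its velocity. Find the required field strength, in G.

B ≈ 273 G

qvB = mv²/r gives B = mv/(qr).
B = (9.11×10^-31)(4.15×10^6) / [(1×1.60×10^-19)(8.66×10^-4)] = 0.0273 T.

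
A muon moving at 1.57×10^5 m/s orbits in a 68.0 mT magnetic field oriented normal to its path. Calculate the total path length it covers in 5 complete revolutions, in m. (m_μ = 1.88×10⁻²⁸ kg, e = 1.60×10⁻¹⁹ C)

L ≈ 0.0852 m

r = mv/(qB) = 2.71×10^-3 m, so one revolution covers 2πr = 0.0170 m.
In 5 revolutions: L = 5·2πr = 0.0852 m.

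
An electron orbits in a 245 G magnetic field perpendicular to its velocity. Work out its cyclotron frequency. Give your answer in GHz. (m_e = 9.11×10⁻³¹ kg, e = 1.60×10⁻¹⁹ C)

f = qB/(2πm) = (1×1.60×10^-19)(0.0245) / [2π(9.11×10^-31)] = 6.85×10^8 Hz.

f ≈ 0.685 GHz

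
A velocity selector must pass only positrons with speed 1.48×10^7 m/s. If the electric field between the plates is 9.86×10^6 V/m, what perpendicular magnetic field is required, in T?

qE = qvB ⇒ B = E/v = (9.86×10^6) / (1.48×10^7) = 0.666 T.

B ≈ 0.666 T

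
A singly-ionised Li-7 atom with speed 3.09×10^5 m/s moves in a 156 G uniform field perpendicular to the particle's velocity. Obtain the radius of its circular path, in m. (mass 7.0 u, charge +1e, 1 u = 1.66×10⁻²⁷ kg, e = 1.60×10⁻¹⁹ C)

r ≈ 1.44 m

The magnetic force provides the centripetal force: qvB = mv²/r, so r = mv/(qB).
r = (1.16×10^-26 kg)(3.09×10^5 m/s) / [(1×1.60×10^-19 C)(0.0156 T)] = 1.44 m.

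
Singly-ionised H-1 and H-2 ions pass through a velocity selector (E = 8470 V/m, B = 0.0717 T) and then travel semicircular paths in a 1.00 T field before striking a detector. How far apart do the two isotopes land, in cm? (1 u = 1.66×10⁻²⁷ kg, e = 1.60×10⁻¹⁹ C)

Both emerge at v = E/B₁ = 1.18×10^5 m/s.
r = mv/(qB₂), so r₁ = 1.23×10^-3 m and r₂ = 2.45×10^-3 m, giving Δr = 1.23×10^-3 m.
After a semicircle each ion lands a diameter 2r from the entry slit, so the separation is 2Δr = 2.45×10^-3 m.

Δd ≈ 0.245 cm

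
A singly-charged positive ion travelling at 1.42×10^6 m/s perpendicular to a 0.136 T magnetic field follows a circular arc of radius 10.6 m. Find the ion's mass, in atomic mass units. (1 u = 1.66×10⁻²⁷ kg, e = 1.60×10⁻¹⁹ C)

qvB = mv²/r ⇒ m = qBr/v.
m = (1×1.60×10^-19)(0.136)(10.6) / (1.42×10^6) = 1.62×10^-25 kg = 97.9 u.

m ≈ 97.9 u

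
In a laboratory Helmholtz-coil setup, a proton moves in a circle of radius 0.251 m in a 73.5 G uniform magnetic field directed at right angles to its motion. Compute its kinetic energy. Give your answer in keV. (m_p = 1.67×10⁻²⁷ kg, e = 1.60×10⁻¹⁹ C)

K ≈ 0.163 keV

v = qBr/m = (1×1.60×10^-19)(7.35×10^-3)(0.251) / (1.67×10^-27) = 1.77×10^5 m/s.
K = ½mv² = 0.5·(1.67×10^-27)·(1.77×10^5)² = 2.61×10^-17 J = 0.163 keV.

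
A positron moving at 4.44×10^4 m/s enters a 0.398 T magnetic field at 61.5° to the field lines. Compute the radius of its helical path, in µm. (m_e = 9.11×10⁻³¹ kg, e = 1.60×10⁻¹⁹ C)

r ≈ 0.558 µm

Only the perpendicular component v⊥ = v sin61.5° = 3.90×10^4 m/s is bent by the field.
r = m v⊥ /(qB) = (9.11×10^-31)(3.90×10^4) / [(1×1.60×10^-19)(0.398)] = 5.58×10^-7 m.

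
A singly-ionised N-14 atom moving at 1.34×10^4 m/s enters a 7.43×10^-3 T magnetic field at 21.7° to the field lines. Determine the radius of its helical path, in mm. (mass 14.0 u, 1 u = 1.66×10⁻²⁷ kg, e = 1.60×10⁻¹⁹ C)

Only the perpendicular component v⊥ = v sin21.7° = 4950 m/s is bent by the field.
r = m v⊥ /(qB) = (2.32×10^-26)(4950) / [(1×1.60×10^-19)(7.43×10^-3)] = 0.0969 m.

r ≈ 96.9 mm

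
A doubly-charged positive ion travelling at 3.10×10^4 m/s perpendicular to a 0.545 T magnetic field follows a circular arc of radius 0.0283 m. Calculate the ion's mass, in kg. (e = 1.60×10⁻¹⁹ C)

qvB = mv²/r ⇒ m = qBr/v.
m = (2×1.60×10^-19)(0.545)(0.0283) / (3.10×10^4) = 1.59×10^-25 kg.

m ≈ 1.59×10^-25 kg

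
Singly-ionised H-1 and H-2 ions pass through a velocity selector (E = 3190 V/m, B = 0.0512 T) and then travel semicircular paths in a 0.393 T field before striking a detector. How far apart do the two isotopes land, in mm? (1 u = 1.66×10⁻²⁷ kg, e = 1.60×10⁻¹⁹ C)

Both emerge at v = E/B₁ = 6.23×10^4 m/s.
r = mv/(qB₂), so r₁ = 1.64×10^-3 m and r₂ = 3.29×10^-3 m, giving Δr = 1.64×10^-3 m.
After a semicircle each ion lands a diameter 2r from the entry slit, so the separation is 2Δr = 3.29×10^-3 m.

Δd ≈ 3.29 mm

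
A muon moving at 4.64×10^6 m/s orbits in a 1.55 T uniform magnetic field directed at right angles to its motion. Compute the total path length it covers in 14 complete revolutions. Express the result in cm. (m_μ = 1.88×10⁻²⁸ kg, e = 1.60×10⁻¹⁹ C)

L ≈ 30.9 cm

r = mv/(qB) = 3.52×10^-3 m, so one revolution covers 2πr = 0.0221 m.
In 14 revolutions: L = 14·2πr = 0.309 m.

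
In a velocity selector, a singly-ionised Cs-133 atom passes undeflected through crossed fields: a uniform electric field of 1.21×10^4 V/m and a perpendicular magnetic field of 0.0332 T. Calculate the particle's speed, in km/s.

For zero net force, qE = qvB, so v = E/B.
v = (1.21×10^4) / (0.0332) = 3.64×10^5 m/s.

v ≈ 364 km/s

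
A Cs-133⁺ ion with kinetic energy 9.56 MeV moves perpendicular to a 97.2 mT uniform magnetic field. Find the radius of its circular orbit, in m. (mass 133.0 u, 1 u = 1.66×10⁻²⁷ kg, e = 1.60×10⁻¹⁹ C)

Convert the energy: K = 9.56 MeV = 1.53×10^-12 J.
v = √(2K/m) = √(2·1.53×10^-12/2.21×10^-25) = 3.72×10^6 m/s.
r = mv/(qB) = (2.21×10^-25)(3.72×10^6) / [(1×1.60×10^-19)(0.0972)] = 52.8 m.

r ≈ 52.8 m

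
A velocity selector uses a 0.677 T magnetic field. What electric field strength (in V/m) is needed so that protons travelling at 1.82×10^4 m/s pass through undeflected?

E ≈ 1.23×10^4 V/m

qE = qvB ⇒ E = vB = (1.82×10^4)(0.677) = 1.23×10^4 V/m.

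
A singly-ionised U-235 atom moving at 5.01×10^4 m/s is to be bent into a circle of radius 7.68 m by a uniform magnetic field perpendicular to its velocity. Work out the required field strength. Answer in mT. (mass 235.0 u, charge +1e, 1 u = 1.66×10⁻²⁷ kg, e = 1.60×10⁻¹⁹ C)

qvB = mv²/r gives B = mv/(qr).
B = (3.90×10^-25)(5.01×10^4) / [(1×1.60×10^-19)(7.68)] = 0.0159 T.

B ≈ 15.9 mT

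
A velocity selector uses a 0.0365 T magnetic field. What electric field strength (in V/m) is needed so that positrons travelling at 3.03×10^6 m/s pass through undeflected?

E ≈ 1.11×10^5 V/m

qE = qvB ⇒ E = vB = (3.03×10^6)(0.0365) = 1.11×10^5 V/m.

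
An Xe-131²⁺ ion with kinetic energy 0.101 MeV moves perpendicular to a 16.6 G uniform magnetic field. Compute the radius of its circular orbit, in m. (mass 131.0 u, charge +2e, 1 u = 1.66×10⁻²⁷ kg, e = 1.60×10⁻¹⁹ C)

Convert the energy: K = 0.101 MeV = 1.62×10^-14 J.
v = √(2K/m) = √(2·1.62×10^-14/2.17×10^-25) = 3.86×10^5 m/s.
r = mv/(qB) = (2.17×10^-25)(3.86×10^5) / [(2×1.60×10^-19)(1.66×10^-3)] = 158 m.

r ≈ 158 m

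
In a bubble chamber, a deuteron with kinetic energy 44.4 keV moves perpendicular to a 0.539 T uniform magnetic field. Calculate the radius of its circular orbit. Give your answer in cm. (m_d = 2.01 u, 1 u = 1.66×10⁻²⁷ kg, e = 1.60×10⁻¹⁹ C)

Convert the energy: K = 44.4 keV = 7.10×10^-15 J.
v = √(2K/m) = √(2·7.10×10^-15/3.34×10^-27) = 2.06×10^6 m/s.
r = mv/(qB) = (3.34×10^-27)(2.06×10^6) / [(1×1.60×10^-19)(0.539)] = 0.0798 m.

r ≈ 7.98 cm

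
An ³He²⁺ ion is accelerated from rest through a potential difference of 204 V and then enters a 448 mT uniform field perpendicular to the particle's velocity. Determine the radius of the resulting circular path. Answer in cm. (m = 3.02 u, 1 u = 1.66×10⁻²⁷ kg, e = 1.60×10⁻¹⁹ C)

r ≈ 0.564 cm

The kinetic energy gained is K = qV = (2×1.60×10^-19)(204) = 6.53×10^-17 J.
v = √(2K/m) = 1.61×10^5 m/s.
r = mv/(qB) = (5.01×10^-27)(1.61×10^5) / [(2×1.60×10^-19)(0.448)] = 5.64×10^-3 m.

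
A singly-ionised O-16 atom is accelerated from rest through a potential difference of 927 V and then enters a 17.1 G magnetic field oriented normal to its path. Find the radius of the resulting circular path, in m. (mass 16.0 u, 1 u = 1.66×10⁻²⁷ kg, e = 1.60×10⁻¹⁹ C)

r ≈ 10.3 m

The kinetic energy gained is K = qV = (1×1.60×10^-19)(927) = 1.48×10^-16 J.
v = √(2K/m) = 1.06×10^5 m/s.
r = mv/(qB) = (2.66×10^-26)(1.06×10^5) / [(1×1.60×10^-19)(1.71×10^-3)] = 10.3 m.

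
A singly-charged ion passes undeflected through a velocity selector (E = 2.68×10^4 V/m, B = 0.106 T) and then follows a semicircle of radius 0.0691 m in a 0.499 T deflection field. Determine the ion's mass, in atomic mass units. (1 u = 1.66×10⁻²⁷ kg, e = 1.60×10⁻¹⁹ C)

m ≈ 13.1 u

v = E/B₁ = 2.53×10^5 m/s.
From r = mv/(qB₂), m = qB₂r/v = (1×1.60×10^-19)(0.499)(0.0691) / (2.53×10^5) = 2.18×10^-26 kg.
In atomic mass units: m = 2.18×10^-26 / 1.66×10^-27 = 13.1 u.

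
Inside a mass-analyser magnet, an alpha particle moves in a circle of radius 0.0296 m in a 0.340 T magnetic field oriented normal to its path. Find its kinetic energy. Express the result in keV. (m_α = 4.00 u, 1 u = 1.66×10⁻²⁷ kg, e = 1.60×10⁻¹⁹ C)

K ≈ 4.88 keV

v = qBr/m = (2×1.60×10^-19)(0.340)(0.0296) / (6.64×10^-27) = 4.85×10^5 m/s.
K = ½mv² = 0.5·(6.64×10^-27)·(4.85×10^5)² = 7.81×10^-16 J = 4.88 keV.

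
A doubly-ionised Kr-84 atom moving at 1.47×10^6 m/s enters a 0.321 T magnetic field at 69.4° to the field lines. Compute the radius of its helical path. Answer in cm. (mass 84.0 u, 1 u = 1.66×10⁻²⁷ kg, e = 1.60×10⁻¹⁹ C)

r ≈ 187 cm

Only the perpendicular component v⊥ = v sin69.4° = 1.38×10^6 m/s is bent by the field.
r = m v⊥ /(qB) = (1.39×10^-25)(1.38×10^6) / [(2×1.60×10^-19)(0.321)] = 1.87 m.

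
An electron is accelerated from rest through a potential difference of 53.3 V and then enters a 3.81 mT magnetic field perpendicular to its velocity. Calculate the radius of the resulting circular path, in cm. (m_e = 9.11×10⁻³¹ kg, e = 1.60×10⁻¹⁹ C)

r ≈ 0.647 cm

The kinetic energy gained is K = qV = (1×1.60×10^-19)(53.3) = 8.53×10^-18 J.
v = √(2K/m) = 4.33×10^6 m/s.
r = mv/(qB) = (9.11×10^-31)(4.33×10^6) / [(1×1.60×10^-19)(3.81×10^-3)] = 6.47×10^-3 m.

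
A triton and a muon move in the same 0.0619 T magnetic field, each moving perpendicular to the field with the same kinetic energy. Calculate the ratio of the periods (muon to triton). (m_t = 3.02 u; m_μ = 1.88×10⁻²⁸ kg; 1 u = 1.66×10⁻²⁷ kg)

ratio ≈ 0.0375

T = 2πm/(qB) is independent of speed, so T₂/T₁ = (m₂/q₂)/(m₁/q₁).
T_{muon}/T_{triton} = (1.88×10^-28/1e) / (5.01×10^-27/1e) = 0.0375.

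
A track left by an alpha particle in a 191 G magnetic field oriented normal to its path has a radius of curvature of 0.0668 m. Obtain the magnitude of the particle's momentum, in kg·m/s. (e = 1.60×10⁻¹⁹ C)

Since qvB = mv²/r, the momentum p = mv = qBr.
p = (2×1.60×10^-19)(0.0191)(0.0668) = 4.08×10^-22 kg·m/s.

p ≈ 4.08×10^-22 kg·m/s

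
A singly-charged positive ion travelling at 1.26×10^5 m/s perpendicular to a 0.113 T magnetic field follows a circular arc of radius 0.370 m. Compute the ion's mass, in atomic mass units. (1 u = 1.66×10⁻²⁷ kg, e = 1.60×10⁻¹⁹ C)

m ≈ 32.0 u

qvB = mv²/r ⇒ m = qBr/v.
m = (1×1.60×10^-19)(0.113)(0.370) / (1.26×10^5) = 5.31×10^-26 kg = 32.0 u.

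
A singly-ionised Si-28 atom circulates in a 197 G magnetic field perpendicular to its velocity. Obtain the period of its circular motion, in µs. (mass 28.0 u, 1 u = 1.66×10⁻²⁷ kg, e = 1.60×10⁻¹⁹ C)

T ≈ 92.7 µs

The cyclotron period is independent of speed: T = 2πm/(qB).
T = 2π(4.65×10^-26) / [(1×1.60×10^-19)(0.0197)] = 9.27×10^-5 s.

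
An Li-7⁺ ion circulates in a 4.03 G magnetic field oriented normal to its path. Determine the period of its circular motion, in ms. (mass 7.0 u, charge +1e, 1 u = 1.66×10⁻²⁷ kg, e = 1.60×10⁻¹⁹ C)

T ≈ 1.13 ms

The cyclotron period is independent of speed: T = 2πm/(qB).
T = 2π(1.16×10^-26) / [(1×1.60×10^-19)(4.03×10^-4)] = 1.13×10^-3 s.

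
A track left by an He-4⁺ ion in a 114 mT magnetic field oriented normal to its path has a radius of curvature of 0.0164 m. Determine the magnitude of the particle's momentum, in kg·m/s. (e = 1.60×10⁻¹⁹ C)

Since qvB = mv²/r, the momentum p = mv = qBr.
p = (1×1.60×10^-19)(0.114)(0.0164) = 2.99×10^-22 kg·m/s.

p ≈ 2.99×10^-22 kg·m/s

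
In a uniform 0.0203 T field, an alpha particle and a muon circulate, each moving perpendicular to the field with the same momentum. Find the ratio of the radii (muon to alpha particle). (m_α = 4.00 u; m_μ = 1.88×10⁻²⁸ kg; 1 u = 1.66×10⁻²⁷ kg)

ratio ≈ 2.00

r = p/(qB) ⇒ at equal p, r ∝ 1/q.
r_{muon}/r_{alpha particle} = 2.00.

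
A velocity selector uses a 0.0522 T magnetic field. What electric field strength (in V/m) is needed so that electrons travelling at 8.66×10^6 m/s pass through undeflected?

E ≈ 4.52×10^5 V/m

qE = qvB ⇒ E = vB = (8.66×10^6)(0.0522) = 4.52×10^5 V/m.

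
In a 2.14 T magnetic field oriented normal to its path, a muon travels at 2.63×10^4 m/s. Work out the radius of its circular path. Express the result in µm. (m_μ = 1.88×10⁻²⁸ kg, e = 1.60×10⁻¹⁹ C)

r ≈ 14.4 µm

The magnetic force provides the centripetal force: qvB = mv²/r, so r = mv/(qB).
r = (1.88×10^-28 kg)(2.63×10^4 m/s) / [(1×1.60×10^-19 C)(2.14 T)] = 1.44×10^-5 m.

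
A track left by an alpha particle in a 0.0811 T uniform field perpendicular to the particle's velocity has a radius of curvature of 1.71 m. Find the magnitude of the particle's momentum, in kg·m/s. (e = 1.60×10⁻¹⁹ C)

Since qvB = mv²/r, the momentum p = mv = qBr.
p = (2×1.60×10^-19)(0.0811)(1.71) = 4.44×10^-20 kg·m/s.

p ≈ 4.44×10^-20 kg·m/s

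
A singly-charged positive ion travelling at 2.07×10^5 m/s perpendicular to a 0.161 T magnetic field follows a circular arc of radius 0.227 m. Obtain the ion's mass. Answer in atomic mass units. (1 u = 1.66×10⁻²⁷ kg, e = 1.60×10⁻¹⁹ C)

m ≈ 17.0 u

qvB = mv²/r ⇒ m = qBr/v.
m = (1×1.60×10^-19)(0.161)(0.227) / (2.07×10^5) = 2.82×10^-26 kg = 17.0 u.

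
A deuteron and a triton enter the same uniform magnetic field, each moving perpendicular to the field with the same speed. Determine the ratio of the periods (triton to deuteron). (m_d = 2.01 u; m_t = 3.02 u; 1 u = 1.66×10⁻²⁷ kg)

ratio ≈ 1.50

T = 2πm/(qB) is independent of speed, so T₂/T₁ = (m₂/q₂)/(m₁/q₁).
T_{triton}/T_{deuteron} = (5.01×10^-27/1e) / (3.34×10^-27/1e) = 1.50.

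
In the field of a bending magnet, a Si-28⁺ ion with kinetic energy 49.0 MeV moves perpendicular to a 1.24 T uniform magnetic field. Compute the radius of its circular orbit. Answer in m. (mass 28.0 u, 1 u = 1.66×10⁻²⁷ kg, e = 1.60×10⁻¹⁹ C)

r ≈ 4.30 m

Convert the energy: K = 49.0 MeV = 7.84×10^-12 J.
v = √(2K/m) = √(2·7.84×10^-12/4.65×10^-26) = 1.84×10^7 m/s.
r = mv/(qB) = (4.65×10^-26)(1.84×10^7) / [(1×1.60×10^-19)(1.24)] = 4.30 m.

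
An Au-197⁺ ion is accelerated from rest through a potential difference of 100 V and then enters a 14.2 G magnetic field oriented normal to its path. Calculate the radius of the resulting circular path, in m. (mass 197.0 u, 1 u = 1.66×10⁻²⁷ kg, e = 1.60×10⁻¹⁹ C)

r ≈ 14.2 m

The kinetic energy gained is K = qV = (1×1.60×10^-19)(100) = 1.60×10^-17 J.
v = √(2K/m) = 9890 m/s.
r = mv/(qB) = (3.27×10^-25)(9890) / [(1×1.60×10^-19)(1.42×10^-3)] = 14.2 m.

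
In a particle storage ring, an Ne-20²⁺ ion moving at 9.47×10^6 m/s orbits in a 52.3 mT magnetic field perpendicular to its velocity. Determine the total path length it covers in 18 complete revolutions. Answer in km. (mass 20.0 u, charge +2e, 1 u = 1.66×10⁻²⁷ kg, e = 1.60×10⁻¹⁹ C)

L ≈ 2.12 km

r = mv/(qB) = 18.8 m, so one revolution covers 2πr = 118 m.
In 18 revolutions: L = 18·2πr = 2120 m.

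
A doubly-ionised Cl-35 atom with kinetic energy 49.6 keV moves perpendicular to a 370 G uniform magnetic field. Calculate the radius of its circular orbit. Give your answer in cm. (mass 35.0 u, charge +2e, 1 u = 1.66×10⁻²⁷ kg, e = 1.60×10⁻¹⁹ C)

r ≈ 256 cm

Convert the energy: K = 49.6 keV = 7.94×10^-15 J.
v = √(2K/m) = √(2·7.94×10^-15/5.81×10^-26) = 5.23×10^5 m/s.
r = mv/(qB) = (5.81×10^-26)(5.23×10^5) / [(2×1.60×10^-19)(0.0370)] = 2.56 m.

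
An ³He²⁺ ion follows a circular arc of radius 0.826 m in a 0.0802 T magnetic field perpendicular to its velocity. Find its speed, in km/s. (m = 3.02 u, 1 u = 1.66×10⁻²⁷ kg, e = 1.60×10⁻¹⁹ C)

From qvB = mv²/r, v = qBr/m.
v = (2×1.60×10^-19)(0.0802)(0.826) / (5.01×10^-27) = 4.23×10^6 m/s.

v ≈ 4230 km/s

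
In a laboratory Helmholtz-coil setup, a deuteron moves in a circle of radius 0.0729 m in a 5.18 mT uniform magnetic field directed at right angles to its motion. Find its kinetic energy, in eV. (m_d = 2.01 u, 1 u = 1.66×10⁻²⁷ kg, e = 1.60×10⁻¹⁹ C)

v = qBr/m = (1×1.60×10^-19)(5.18×10^-3)(0.0729) / (3.34×10^-27) = 1.81×10^4 m/s.
K = ½mv² = 0.5·(3.34×10^-27)·(1.81×10^4)² = 5.47×10^-19 J = 3.42 eV.

K ≈ 3.42 eV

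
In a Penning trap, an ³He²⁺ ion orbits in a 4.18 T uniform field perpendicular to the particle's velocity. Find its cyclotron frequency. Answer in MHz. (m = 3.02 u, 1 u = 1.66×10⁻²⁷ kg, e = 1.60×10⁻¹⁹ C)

f ≈ 42.5 MHz

f = qB/(2πm) = (2×1.60×10^-19)(4.18) / [2π(5.01×10^-27)] = 4.25×10^7 Hz.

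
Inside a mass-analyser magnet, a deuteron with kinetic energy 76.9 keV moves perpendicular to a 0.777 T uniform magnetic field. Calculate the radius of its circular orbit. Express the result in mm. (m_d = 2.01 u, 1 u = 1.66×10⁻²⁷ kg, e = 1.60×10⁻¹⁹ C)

Convert the energy: K = 76.9 keV = 1.23×10^-14 J.
v = √(2K/m) = √(2·1.23×10^-14/3.34×10^-27) = 2.72×10^6 m/s.
r = mv/(qB) = (3.34×10^-27)(2.72×10^6) / [(1×1.60×10^-19)(0.777)] = 0.0729 m.

r ≈ 72.9 mm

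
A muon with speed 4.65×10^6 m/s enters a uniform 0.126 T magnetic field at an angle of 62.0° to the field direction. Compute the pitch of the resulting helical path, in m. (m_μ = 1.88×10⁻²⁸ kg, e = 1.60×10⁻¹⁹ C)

The velocity component along B is v∥ = v cos62.0° = 2.18×10^6 m/s.
The cyclotron period T = 2πm/(qB) = 5.86×10^-8 s is set by m, q, B alone.
Pitch = v∥·T = (2.18×10^6)(5.86×10^-8) = 0.128 m.

pitch ≈ 0.128 m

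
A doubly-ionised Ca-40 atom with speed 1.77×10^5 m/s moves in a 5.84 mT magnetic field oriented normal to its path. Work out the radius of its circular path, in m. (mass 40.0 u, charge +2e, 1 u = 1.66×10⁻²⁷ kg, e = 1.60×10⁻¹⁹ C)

r ≈ 6.29 m

The magnetic force provides the centripetal force: qvB = mv²/r, so r = mv/(qB).
r = (6.64×10^-26 kg)(1.77×10^5 m/s) / [(2×1.60×10^-19 C)(5.84×10^-3 T)] = 6.29 m.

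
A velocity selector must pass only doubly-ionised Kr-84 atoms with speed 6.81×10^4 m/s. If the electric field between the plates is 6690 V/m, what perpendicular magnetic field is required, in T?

B ≈ 0.0982 T

qE = qvB ⇒ B = E/v = (6690) / (6.81×10^4) = 0.0982 T.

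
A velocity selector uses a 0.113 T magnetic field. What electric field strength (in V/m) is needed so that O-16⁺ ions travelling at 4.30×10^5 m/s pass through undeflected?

E ≈ 4.86×10^4 V/m

qE = qvB ⇒ E = vB = (4.30×10^5)(0.113) = 4.86×10^4 V/m.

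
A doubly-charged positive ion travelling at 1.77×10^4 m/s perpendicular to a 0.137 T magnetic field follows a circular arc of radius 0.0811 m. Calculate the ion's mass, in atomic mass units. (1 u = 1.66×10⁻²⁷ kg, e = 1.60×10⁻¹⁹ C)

qvB = mv²/r ⇒ m = qBr/v.
m = (2×1.60×10^-19)(0.137)(0.0811) / (1.77×10^4) = 2.01×10^-25 kg = 121 u.

m ≈ 121 u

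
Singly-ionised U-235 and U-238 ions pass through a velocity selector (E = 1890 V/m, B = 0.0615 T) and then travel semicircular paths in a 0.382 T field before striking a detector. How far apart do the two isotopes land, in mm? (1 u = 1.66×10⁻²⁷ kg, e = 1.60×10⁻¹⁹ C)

Δd ≈ 5.01 mm

Both emerge at v = E/B₁ = 3.07×10^4 m/s.
r = mv/(qB₂), so r₁ = 0.19615 m and r₂ = 0.19865 m, giving Δr = 2.50×10^-3 m.
After a semicircle each ion lands a diameter 2r from the entry slit, so the separation is 2Δr = 5.01×10^-3 m.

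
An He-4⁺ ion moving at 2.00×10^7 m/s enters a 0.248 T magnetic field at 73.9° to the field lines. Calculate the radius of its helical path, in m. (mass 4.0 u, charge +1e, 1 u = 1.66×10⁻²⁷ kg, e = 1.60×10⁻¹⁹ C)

Only the perpendicular component v⊥ = v sin73.9° = 1.92×10^7 m/s is bent by the field.
r = m v⊥ /(qB) = (6.64×10^-27)(1.92×10^7) / [(1×1.60×10^-19)(0.248)] = 3.22 m.

r ≈ 3.22 m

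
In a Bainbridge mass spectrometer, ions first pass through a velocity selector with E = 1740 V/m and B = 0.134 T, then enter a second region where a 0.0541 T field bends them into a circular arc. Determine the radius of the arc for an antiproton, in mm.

The selector passes v = E/B = 1740/0.134 = 1.30×10^4 m/s.
In the deflection region, r = mv/(qB₂) = (1.67×10^-27)(1.30×10^4) / [(1×1.60×10^-19)(0.0541)] = 2.51×10^-3 m.

r ≈ 2.51 mm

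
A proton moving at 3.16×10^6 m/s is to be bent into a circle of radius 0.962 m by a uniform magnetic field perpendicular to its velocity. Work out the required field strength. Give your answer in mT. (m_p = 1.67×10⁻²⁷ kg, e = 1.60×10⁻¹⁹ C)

qvB = mv²/r gives B = mv/(qr).
B = (1.67×10^-27)(3.16×10^6) / [(1×1.60×10^-19)(0.962)] = 0.0343 T.

B ≈ 34.3 mT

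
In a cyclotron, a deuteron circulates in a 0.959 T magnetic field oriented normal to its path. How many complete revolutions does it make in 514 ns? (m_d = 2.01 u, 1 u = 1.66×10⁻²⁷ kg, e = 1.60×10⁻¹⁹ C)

N = 3

T = 2πm/(qB) = 2π(3.3366×10^-27) / [(1×1.60×10^-19)(0.959)] = 1.3663×10^-7 s.
N = t/T = 5.14×10^-7 / 1.3663×10^-7 ≈ 3.76, so 3 complete revolutions.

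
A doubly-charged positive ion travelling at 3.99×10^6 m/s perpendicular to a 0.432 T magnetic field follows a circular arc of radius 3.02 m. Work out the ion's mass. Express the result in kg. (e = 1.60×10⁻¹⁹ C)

qvB = mv²/r ⇒ m = qBr/v.
m = (2×1.60×10^-19)(0.432)(3.02) / (3.99×10^6) = 1.05×10^-25 kg.

m ≈ 1.05×10^-25 kg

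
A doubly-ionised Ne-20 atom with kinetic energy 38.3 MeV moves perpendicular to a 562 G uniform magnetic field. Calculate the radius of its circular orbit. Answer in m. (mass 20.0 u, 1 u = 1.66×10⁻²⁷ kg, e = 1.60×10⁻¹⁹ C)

r ≈ 35.5 m

Convert the energy: K = 38.3 MeV = 6.13×10^-12 J.
v = √(2K/m) = √(2·6.13×10^-12/3.32×10^-26) = 1.92×10^7 m/s.
r = mv/(qB) = (3.32×10^-26)(1.92×10^7) / [(2×1.60×10^-19)(0.0562)] = 35.5 m.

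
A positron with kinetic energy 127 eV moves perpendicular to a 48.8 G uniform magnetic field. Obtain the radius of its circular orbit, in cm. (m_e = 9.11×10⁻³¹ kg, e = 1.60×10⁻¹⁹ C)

Convert the energy: K = 127 eV = 2.03×10^-17 J.
v = √(2K/m) = √(2·2.03×10^-17/9.11×10^-31) = 6.68×10^6 m/s.
r = mv/(qB) = (9.11×10^-31)(6.68×10^6) / [(1×1.60×10^-19)(4.88×10^-3)] = 7.79×10^-3 m.

r ≈ 0.779 cm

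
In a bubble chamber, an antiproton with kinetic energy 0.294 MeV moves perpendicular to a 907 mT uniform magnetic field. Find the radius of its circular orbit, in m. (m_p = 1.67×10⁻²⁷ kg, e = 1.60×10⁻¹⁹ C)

Convert the energy: K = 0.294 MeV = 4.70×10^-14 J.
v = √(2K/m) = √(2·4.70×10^-14/1.67×10^-27) = 7.51×10^6 m/s.
r = mv/(qB) = (1.67×10^-27)(7.51×10^6) / [(1×1.60×10^-19)(0.907)] = 0.0864 m.

r ≈ 0.0864 m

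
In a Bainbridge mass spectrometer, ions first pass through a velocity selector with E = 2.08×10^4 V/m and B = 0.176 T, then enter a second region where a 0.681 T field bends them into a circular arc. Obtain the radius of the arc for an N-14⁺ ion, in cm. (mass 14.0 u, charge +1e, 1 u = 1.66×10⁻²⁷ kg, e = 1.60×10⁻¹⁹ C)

r ≈ 2.52 cm

The selector passes v = E/B = 2.08×10^4/0.176 = 1.18×10^5 m/s.
In the deflection region, r = mv/(qB₂) = (2.32×10^-26)(1.18×10^5) / [(1×1.60×10^-19)(0.681)] = 0.0252 m.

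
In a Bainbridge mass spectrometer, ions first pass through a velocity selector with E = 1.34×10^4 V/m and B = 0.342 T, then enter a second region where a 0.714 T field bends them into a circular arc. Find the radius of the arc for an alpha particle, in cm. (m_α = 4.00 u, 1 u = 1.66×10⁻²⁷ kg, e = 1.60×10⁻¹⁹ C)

r ≈ 0.114 cm

The selector passes v = E/B = 1.34×10^4/0.342 = 3.92×10^4 m/s.
In the deflection region, r = mv/(qB₂) = (6.64×10^-27)(3.92×10^4) / [(2×1.60×10^-19)(0.714)] = 1.14×10^-3 m.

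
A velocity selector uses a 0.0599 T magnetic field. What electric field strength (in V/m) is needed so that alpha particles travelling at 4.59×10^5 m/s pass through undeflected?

qE = qvB ⇒ E = vB = (4.59×10^5)(0.0599) = 2.75×10^4 V/m.

E ≈ 2.75×10^4 V/m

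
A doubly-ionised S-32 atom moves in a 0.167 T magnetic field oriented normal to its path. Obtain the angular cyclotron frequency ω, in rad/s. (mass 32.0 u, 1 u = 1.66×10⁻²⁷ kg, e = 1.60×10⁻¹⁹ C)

ω = qB/m = (2×1.60×10^-19)(0.167) / (5.31×10^-26) = 1.01×10^6 rad/s.

ω ≈ 1.01×10^6 rad/s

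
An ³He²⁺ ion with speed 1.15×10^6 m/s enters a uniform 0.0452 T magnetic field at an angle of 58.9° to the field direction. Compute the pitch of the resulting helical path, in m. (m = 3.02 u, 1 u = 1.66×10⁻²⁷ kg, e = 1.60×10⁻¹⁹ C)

The velocity component along B is v∥ = v cos58.9° = 5.94×10^5 m/s.
The cyclotron period T = 2πm/(qB) = 2.18×10^-6 s is set by m, q, B alone.
Pitch = v∥·T = (5.94×10^5)(2.18×10^-6) = 1.29 m.

pitch ≈ 1.29 m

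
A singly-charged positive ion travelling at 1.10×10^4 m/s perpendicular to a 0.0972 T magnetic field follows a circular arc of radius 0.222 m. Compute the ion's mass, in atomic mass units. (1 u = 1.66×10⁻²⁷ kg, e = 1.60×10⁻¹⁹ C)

m ≈ 189 u

qvB = mv²/r ⇒ m = qBr/v.
m = (1×1.60×10^-19)(0.0972)(0.222) / (1.10×10^4) = 3.14×10^-25 kg = 189 u.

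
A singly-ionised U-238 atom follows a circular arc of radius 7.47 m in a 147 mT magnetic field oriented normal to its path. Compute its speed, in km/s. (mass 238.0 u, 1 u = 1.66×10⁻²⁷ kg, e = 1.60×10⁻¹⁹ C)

From qvB = mv²/r, v = qBr/m.
v = (1×1.60×10^-19)(0.147)(7.47) / (3.95×10^-25) = 4.45×10^5 m/s.

v ≈ 445 km/s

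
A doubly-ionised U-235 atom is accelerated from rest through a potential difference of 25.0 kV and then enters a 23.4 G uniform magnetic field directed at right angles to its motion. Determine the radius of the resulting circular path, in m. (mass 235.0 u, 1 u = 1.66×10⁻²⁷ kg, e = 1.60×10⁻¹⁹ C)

The kinetic energy gained is K = qV = (2×1.60×10^-19)(2.50×10^4) = 8.00×10^-15 J.
v = √(2K/m) = 2.03×10^5 m/s.
r = mv/(qB) = (3.90×10^-25)(2.03×10^5) / [(2×1.60×10^-19)(2.34×10^-3)] = 106 m.

r ≈ 106 m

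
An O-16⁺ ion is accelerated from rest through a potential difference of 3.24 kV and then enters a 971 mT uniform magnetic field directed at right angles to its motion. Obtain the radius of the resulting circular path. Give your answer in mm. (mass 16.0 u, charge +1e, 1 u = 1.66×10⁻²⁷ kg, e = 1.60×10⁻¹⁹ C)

r ≈ 33.8 mm

The kinetic energy gained is K = qV = (1×1.60×10^-19)(3240) = 5.18×10^-16 J.
v = √(2K/m) = 1.98×10^5 m/s.
r = mv/(qB) = (2.66×10^-26)(1.98×10^5) / [(1×1.60×10^-19)(0.971)] = 0.0338 m.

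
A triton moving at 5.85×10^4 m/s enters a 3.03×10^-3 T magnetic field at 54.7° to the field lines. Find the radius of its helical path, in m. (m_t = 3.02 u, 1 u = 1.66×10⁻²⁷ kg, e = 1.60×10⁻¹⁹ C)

Only the perpendicular component v⊥ = v sin54.7° = 4.77×10^4 m/s is bent by the field.
r = m v⊥ /(qB) = (5.01×10^-27)(4.77×10^4) / [(1×1.60×10^-19)(3.03×10^-3)] = 0.494 m.

r ≈ 0.494 m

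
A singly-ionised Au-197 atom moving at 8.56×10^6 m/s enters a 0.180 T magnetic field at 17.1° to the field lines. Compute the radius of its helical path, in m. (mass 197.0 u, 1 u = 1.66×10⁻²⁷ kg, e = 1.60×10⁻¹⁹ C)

r ≈ 28.6 m

Only the perpendicular component v⊥ = v sin17.1° = 2.52×10^6 m/s is bent by the field.
r = m v⊥ /(qB) = (3.27×10^-25)(2.52×10^6) / [(1×1.60×10^-19)(0.180)] = 28.6 m.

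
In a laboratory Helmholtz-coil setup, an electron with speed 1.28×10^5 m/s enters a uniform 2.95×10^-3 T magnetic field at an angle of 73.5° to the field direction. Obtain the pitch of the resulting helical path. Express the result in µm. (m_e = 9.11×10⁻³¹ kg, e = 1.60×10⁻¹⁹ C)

The velocity component along B is v∥ = v cos73.5° = 3.64×10^4 m/s.
The cyclotron period T = 2πm/(qB) = 1.21×10^-8 s is set by m, q, B alone.
Pitch = v∥·T = (3.64×10^4)(1.21×10^-8) = 4.41×10^-4 m.

pitch ≈ 441 µm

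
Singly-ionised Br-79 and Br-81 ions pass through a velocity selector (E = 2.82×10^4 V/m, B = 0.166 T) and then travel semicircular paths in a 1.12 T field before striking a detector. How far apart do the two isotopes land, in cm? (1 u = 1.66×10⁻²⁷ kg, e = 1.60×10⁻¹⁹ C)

Both emerge at v = E/B₁ = 1.70×10^5 m/s.
r = mv/(qB₂), so r₁ = 0.12432 m and r₂ = 0.12747 m, giving Δr = 3.15×10^-3 m.
After a semicircle each ion lands a diameter 2r from the entry slit, so the separation is 2Δr = 6.29×10^-3 m.

Δd ≈ 0.629 cm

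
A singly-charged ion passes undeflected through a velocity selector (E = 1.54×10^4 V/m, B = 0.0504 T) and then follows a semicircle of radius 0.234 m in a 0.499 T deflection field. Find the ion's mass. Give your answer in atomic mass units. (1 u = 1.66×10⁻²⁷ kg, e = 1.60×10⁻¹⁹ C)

v = E/B₁ = 3.06×10^5 m/s.
From r = mv/(qB₂), m = qB₂r/v = (1×1.60×10^-19)(0.499)(0.234) / (3.06×10^5) = 6.11×10^-26 kg.
In atomic mass units: m = 6.11×10^-26 / 1.66×10^-27 = 36.8 u.

m ≈ 36.8 u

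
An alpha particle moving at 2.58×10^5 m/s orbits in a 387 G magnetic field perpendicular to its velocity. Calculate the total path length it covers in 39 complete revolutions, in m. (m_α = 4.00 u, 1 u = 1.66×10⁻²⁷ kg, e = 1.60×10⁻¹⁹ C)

r = mv/(qB) = 0.138 m, so one revolution covers 2πr = 0.869 m.
In 39 revolutions: L = 39·2πr = 33.9 m.

L ≈ 33.9 m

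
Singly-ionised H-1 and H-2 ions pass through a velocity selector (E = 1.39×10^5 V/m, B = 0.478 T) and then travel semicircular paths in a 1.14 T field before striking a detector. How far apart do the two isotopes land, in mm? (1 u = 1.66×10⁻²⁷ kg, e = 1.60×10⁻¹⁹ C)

Δd ≈ 5.29 mm

Both emerge at v = E/B₁ = 2.91×10^5 m/s.
r = mv/(qB₂), so r₁ = 2.65×10^-3 m and r₂ = 5.29×10^-3 m, giving Δr = 2.65×10^-3 m.
After a semicircle each ion lands a diameter 2r from the entry slit, so the separation is 2Δr = 5.29×10^-3 m.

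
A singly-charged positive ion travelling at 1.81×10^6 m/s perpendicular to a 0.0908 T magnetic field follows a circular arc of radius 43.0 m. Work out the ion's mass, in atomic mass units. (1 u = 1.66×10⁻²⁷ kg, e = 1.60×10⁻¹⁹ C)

qvB = mv²/r ⇒ m = qBr/v.
m = (1×1.60×10^-19)(0.0908)(43.0) / (1.81×10^6) = 3.45×10^-25 kg = 208 u.

m ≈ 208 u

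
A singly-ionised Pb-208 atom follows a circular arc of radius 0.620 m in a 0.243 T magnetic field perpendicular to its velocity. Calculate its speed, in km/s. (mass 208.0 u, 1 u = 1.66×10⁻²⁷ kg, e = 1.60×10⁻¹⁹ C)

v ≈ 69.8 km/s

From qvB = mv²/r, v = qBr/m.
v = (1×1.60×10^-19)(0.243)(0.620) / (3.45×10^-25) = 6.98×10^4 m/s.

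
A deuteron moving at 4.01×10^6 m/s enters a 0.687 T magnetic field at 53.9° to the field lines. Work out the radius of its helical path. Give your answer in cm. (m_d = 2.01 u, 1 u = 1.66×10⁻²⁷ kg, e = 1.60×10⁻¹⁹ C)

r ≈ 9.84 cm

Only the perpendicular component v⊥ = v sin53.9° = 3.24×10^6 m/s is bent by the field.
r = m v⊥ /(qB) = (3.34×10^-27)(3.24×10^6) / [(1×1.60×10^-19)(0.687)] = 0.0984 m.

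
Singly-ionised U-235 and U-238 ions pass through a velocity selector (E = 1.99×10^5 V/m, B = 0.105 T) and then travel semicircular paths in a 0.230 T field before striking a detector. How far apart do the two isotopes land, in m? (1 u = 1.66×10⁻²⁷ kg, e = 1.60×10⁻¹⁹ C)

Both emerge at v = E/B₁ = 1.90×10^6 m/s.
r = mv/(qB₂), so r₁ = 20.091 m and r₂ = 20.347 m, giving Δr = 0.256 m.
After a semicircle each ion lands a diameter 2r from the entry slit, so the separation is 2Δr = 0.513 m.

Δd ≈ 0.513 m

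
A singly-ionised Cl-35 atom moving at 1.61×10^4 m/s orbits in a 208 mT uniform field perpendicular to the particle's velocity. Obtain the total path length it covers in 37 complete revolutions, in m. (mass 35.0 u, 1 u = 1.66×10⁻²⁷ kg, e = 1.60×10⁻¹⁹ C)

r = mv/(qB) = 0.0281 m, so one revolution covers 2πr = 0.177 m.
In 37 revolutions: L = 37·2πr = 6.53 m.

L ≈ 6.53 m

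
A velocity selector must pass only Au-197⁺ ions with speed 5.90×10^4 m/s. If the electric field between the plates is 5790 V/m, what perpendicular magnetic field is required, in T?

qE = qvB ⇒ B = E/v = (5790) / (5.90×10^4) = 0.0981 T.

B ≈ 0.0981 T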